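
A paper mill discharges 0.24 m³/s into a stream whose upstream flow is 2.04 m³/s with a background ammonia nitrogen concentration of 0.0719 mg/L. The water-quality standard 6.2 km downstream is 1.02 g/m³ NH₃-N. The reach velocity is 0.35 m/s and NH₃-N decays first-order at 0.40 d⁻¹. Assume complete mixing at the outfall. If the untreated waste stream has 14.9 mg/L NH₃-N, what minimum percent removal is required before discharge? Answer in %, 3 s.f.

Travel time to the compliance point: t = 6200/0.35 = 1.771e+04 s = 0.205 d; decay factor exp(−0.40·0.205) = 0.9213.
So the concentration just after mixing may be at most 1.02/0.9213 = 1.107 mg/L.
Mass balance: 1.107·2.28 = 0.24·Cₑ + 2.04·0.0719.
Cₑ = (2.524 − 0.1467) / 0.24 = 9.907 mg/L.
Required removal = 1 − 9.907/14.9 = 33.51 %.

33.5 %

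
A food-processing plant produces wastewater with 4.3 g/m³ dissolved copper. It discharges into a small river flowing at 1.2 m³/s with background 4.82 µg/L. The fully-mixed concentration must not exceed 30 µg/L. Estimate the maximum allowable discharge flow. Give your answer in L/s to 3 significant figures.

7.08 L/s

4.82 µg/L = 0.00482 mg/L.
30 µg/L = 0.03 mg/L.
Mass balance at complete mixing: C_std·(Q_w + Q_r) = Q_w·C_e + Q_r·C_b.
Rearranging, Q_w = Q_r·(C_std − C_b)/(C_e − C_std) = 1.2·(0.03 − 0.00482) / (4.3 − 0.03) = 0.007076 m³/s.
= 7.076 L/s.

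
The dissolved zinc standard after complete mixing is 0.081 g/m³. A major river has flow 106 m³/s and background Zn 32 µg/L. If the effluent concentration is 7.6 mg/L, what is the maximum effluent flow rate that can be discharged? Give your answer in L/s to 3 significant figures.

32 µg/L = 0.032 mg/L.
Mass balance at complete mixing: C_std·(Q_w + Q_r) = Q_w·C_e + Q_r·C_b.
Rearranging, Q_w = Q_r·(C_std − C_b)/(C_e − C_std) = 106·(0.081 − 0.032) / (7.6 − 0.081) = 0.6908 m³/s.
= 690.8 L/s.

691 L/s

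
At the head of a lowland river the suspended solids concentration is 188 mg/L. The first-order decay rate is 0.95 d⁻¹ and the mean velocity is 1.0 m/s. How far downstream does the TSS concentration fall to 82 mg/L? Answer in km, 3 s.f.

From C = C₀·e^(−kt), t = ln(C₀/C)/k = ln(188/82)/0.95 = 0.8297/0.95 = 0.8734 d.
Distance = v·t = 1.0 m/s × 7.546e+04 s = 7.546e+04 m = 75.46 km.

75.5 km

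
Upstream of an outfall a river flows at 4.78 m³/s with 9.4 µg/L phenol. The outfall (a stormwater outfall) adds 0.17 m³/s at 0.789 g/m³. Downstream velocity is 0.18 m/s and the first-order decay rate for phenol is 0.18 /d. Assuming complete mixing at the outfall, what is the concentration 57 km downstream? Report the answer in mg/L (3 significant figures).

9.4 µg/L = 0.0094 mg/L.
After complete mixing, C₀ = (0.17·0.789 + 4.78·0.0094) / 4.95 = 0.03617 mg/L.
Travel time t = 5.7e+04 m / 0.18 m/s = 3.167e+05 s = 3.665 d.
C = 0.03617·exp(−0.18·3.665) = 0.03617·0.517 = 0.0187 mg/L.

0.0187 mg/L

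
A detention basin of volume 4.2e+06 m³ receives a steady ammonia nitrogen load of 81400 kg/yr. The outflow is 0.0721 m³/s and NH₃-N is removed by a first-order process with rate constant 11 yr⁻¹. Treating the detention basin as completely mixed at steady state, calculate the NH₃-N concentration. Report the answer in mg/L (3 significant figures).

Outflow Q = 0.0721 m³/s × 3.156e+07 s/yr = 2.275e+06 m³/yr.
Steady-state CSTR mass balance: W = Q·C + k·V·C, so C = W/(Q + kV).
Q + kV = 2.275e+06 + 11·4.2e+06 = 4.848e+07 m³/yr.
C = 81400/4.848e+07 = 0.001679 kg/m³ = 1.679 mg/L.

1.68 mg/L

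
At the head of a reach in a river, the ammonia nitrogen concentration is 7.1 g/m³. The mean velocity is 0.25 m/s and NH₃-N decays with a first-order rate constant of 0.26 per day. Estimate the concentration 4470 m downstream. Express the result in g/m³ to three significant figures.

6.73 g/m³

Travel time t = 4470 m / 0.25 m/s = 4470/0.25 = 1.788e+04 s = 0.2069 d.
First-order decay: C = 7.1·exp(−0.26·0.2069) = 7.1·0.9476 = 6.728 g/m³.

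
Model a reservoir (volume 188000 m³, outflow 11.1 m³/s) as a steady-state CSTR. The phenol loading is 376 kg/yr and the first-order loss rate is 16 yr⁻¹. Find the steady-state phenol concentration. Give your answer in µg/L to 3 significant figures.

Outflow Q = 11.1 m³/s × 3.156e+07 s/yr = 3.503e+08 m³/yr.
Steady-state CSTR mass balance: W = Q·C + k·V·C, so C = W/(Q + kV).
Q + kV = 3.503e+08 + 16·188000 = 3.533e+08 m³/yr.
C = 376/3.533e+08 = 1.064e-06 kg/m³ = 0.001064 mg/L = 1.064 µg/L.

1.06 µg/L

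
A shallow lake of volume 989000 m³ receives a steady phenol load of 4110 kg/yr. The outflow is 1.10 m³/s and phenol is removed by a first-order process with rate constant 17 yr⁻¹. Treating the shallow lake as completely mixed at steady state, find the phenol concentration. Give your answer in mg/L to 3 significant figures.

0.0798 mg/L

Outflow Q = 1.10 m³/s × 3.156e+07 s/yr = 3.471e+07 m³/yr.
Steady-state CSTR mass balance: W = Q·C + k·V·C, so C = W/(Q + kV).
Q + kV = 3.471e+07 + 17·989000 = 5.153e+07 m³/yr.
C = 4110/5.153e+07 = 7.976e-05 kg/m³ = 0.07976 mg/L.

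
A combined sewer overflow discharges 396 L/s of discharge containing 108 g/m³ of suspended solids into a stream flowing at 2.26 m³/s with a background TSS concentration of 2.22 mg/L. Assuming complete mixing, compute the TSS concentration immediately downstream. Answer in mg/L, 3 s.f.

396 L/s = 0.396 m³/s.
Flow-weighted mixing gives C = (0.396·108 + 2.26·2.22) / (0.396 + 2.26) = 47.79/2.656 = 17.99 mg/L.

18.0 mg/L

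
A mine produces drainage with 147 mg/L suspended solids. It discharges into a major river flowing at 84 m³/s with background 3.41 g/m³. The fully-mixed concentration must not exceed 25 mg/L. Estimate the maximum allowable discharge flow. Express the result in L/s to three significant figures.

Mass balance at complete mixing: C_std·(Q_w + Q_r) = Q_w·C_e + Q_r·C_b.
Rearranging, Q_w = Q_r·(C_std − C_b)/(C_e − C_std) = 84·(25 − 3.41) / (147 − 25) = 14.87 m³/s.
= 1.487e+04 L/s.

14900 L/s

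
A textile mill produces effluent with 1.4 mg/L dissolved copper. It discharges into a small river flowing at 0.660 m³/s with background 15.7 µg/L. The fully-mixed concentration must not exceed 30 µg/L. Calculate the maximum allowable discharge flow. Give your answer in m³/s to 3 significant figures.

0.00689 m³/s

15.7 µg/L = 0.0157 mg/L.
30 µg/L = 0.03 mg/L.
Mass balance at complete mixing: C_std·(Q_w + Q_r) = Q_w·C_e + Q_r·C_b.
Rearranging, Q_w = Q_r·(C_std − C_b)/(C_e − C_std) = 0.660·(0.03 − 0.0157) / (1.4 − 0.03) = 0.006889 m³/s.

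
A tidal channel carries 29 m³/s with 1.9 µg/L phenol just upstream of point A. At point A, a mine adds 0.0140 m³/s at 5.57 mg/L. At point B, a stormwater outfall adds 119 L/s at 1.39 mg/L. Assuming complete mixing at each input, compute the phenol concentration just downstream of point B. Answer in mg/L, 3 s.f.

0.0102 mg/L

1.9 µg/L = 0.0019 mg/L.
After input A: C = (29·0.0019 + 0.014·5.57) / 29.01 = 0.004587 mg/L.
119 L/s = 0.119 m³/s.
After input B: C = (29.01·0.004587 + 0.119·1.39) / 29.13 = 0.01025 mg/L.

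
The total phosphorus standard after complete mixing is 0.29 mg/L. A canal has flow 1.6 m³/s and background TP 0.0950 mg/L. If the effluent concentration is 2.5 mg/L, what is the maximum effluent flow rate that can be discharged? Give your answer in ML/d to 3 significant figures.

12.2 ML/d

Mass balance at complete mixing: C_std·(Q_w + Q_r) = Q_w·C_e + Q_r·C_b.
Rearranging, Q_w = Q_r·(C_std − C_b)/(C_e − C_std) = 1.6·(0.29 − 0.095) / (2.5 − 0.29) = 0.1412 m³/s.
= 12.2 ML/d.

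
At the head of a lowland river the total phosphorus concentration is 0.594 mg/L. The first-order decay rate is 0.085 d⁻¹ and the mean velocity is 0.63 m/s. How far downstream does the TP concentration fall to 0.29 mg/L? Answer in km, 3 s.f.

From C = C₀·e^(−kt), t = ln(C₀/C)/k = ln(0.594/0.29)/0.085 = 0.717/0.085 = 8.435 d.
Distance = v·t = 0.63 m/s × 7.288e+05 s = 4.591e+05 m = 459.1 km.

459 km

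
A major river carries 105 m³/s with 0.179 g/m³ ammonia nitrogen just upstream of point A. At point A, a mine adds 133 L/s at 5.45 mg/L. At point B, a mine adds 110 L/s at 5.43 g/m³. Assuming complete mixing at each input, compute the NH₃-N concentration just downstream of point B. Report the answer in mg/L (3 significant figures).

0.191 mg/L

133 L/s = 0.133 m³/s.
After input A: C = (105·0.179 + 0.133·5.45) / 105.1 = 0.1857 mg/L.
110 L/s = 0.11 m³/s.
After input B: C = (105.1·0.1857 + 0.11·5.43) / 105.2 = 0.1911 mg/L.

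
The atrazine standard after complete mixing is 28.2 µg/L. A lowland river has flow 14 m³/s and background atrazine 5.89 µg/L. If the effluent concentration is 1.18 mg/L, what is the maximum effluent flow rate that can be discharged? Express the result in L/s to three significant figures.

271 L/s

5.89 µg/L = 0.00589 mg/L.
28.2 µg/L = 0.0282 mg/L.
Mass balance at complete mixing: C_std·(Q_w + Q_r) = Q_w·C_e + Q_r·C_b.
Rearranging, Q_w = Q_r·(C_std − C_b)/(C_e − C_std) = 14·(0.0282 − 0.00589) / (1.18 − 0.0282) = 0.2712 m³/s.
= 271.2 L/s.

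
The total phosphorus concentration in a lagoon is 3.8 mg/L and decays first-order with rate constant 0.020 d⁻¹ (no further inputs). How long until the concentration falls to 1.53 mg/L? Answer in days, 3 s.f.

45.5 d

t = ln(C₀/C)/k = ln(3.8/1.53)/0.020 = 0.9097/0.020 = 45.49 d.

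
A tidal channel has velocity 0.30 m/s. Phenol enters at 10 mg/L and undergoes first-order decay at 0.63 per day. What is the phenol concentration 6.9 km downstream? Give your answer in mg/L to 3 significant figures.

Travel time t = 6.9 km / 0.30 m/s = 6900/0.30 = 2.3e+04 s = 0.2662 d.
First-order decay: C = 10·exp(−0.63·0.2662) = 10·0.8456 = 8.456 mg/L.

8.46 mg/L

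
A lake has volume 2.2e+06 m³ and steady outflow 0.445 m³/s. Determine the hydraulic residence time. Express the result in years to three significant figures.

0.157 yr

Q = 0.445 m³/s × 3.156e+07 s/yr = 1.404e+07 m³/yr.
Hydraulic residence time τ = V/Q = 2.2e+06/1.404e+07 = 0.1567 yr.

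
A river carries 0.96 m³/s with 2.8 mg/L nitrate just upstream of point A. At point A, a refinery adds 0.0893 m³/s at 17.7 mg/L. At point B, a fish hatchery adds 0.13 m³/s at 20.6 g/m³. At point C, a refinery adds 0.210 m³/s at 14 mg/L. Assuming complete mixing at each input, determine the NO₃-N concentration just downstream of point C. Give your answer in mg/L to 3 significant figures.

After input A: C = (0.96·2.8 + 0.0893·17.7) / 1.049 = 4.068 mg/L.
After input B: C = (1.049·4.068 + 0.13·20.6) / 1.179 = 5.89 mg/L.
After input C: C = (1.179·5.89 + 0.21·14) / 1.389 = 7.116 mg/L.

7.12 mg/L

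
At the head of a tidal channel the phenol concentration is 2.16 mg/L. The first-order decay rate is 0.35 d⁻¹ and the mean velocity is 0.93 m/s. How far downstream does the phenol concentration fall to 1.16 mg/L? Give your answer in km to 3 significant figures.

143 km

From C = C₀·e^(−kt), t = ln(C₀/C)/k = ln(2.16/1.16)/0.35 = 0.6217/0.35 = 1.776 d.
Distance = v·t = 0.93 m/s × 1.535e+05 s = 1.427e+05 m = 142.7 km.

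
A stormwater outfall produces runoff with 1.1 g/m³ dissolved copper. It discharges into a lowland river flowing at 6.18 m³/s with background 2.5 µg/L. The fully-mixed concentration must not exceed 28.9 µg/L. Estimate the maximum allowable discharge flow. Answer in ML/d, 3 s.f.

13.2 ML/d

2.5 µg/L = 0.0025 mg/L.
28.9 µg/L = 0.0289 mg/L.
Mass balance at complete mixing: C_std·(Q_w + Q_r) = Q_w·C_e + Q_r·C_b.
Rearranging, Q_w = Q_r·(C_std − C_b)/(C_e − C_std) = 6.18·(0.0289 − 0.0025) / (1.1 − 0.0289) = 0.1523 m³/s.
= 13.16 ML/d.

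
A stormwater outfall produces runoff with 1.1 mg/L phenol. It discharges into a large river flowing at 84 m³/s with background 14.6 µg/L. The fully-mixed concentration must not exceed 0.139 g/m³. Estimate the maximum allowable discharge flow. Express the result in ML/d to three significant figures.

14.6 µg/L = 0.0146 mg/L.
Mass balance at complete mixing: C_std·(Q_w + Q_r) = Q_w·C_e + Q_r·C_b.
Rearranging, Q_w = Q_r·(C_std − C_b)/(C_e − C_std) = 84·(0.139 − 0.0146) / (1.1 − 0.139) = 10.87 m³/s.
= 939.5 ML/d.

939 ML/d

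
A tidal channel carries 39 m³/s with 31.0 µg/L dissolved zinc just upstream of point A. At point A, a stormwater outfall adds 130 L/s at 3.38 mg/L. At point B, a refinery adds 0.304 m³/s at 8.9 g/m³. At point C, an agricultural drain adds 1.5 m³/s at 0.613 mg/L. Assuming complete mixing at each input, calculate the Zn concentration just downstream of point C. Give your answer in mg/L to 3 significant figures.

0.129 mg/L

31.0 µg/L = 0.031 mg/L.
130 L/s = 0.13 m³/s.
After input A: C = (39·0.031 + 0.13·3.38) / 39.13 = 0.04213 mg/L.
After input B: C = (39.13·0.04213 + 0.304·8.9) / 39.43 = 0.1104 mg/L.
After input C: C = (39.43·0.1104 + 1.5·0.613) / 40.93 = 0.1288 mg/L.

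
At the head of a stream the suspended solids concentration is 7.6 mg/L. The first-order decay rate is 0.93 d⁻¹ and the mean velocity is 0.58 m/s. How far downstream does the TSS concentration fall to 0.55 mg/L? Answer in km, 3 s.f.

141 km

From C = C₀·e^(−kt), t = ln(C₀/C)/k = ln(7.6/0.55)/0.93 = 2.626/0.93 = 2.824 d.
Distance = v·t = 0.58 m/s × 2.44e+05 s = 1.415e+05 m = 141.5 km.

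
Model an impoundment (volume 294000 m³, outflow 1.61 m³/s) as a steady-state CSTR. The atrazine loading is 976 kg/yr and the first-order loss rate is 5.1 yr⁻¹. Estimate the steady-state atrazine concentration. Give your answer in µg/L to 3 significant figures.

Outflow Q = 1.61 m³/s × 3.156e+07 s/yr = 5.081e+07 m³/yr.
Steady-state CSTR mass balance: W = Q·C + k·V·C, so C = W/(Q + kV).
Q + kV = 5.081e+07 + 5.1·294000 = 5.231e+07 m³/yr.
C = 976/5.231e+07 = 1.866e-05 kg/m³ = 0.01866 mg/L = 18.66 µg/L.

18.7 µg/L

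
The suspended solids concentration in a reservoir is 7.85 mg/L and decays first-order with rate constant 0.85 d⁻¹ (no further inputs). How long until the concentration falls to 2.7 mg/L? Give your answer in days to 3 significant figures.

t = ln(C₀/C)/k = ln(7.85/2.7)/0.85 = 1.067/0.85 = 1.256 d.

1.26 d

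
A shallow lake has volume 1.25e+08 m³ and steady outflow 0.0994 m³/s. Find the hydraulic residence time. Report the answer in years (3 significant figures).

Q = 0.0994 m³/s × 3.156e+07 s/yr = 3.137e+06 m³/yr.
Hydraulic residence time τ = V/Q = 1.25e+08/3.137e+06 = 39.85 yr.

39.8 yr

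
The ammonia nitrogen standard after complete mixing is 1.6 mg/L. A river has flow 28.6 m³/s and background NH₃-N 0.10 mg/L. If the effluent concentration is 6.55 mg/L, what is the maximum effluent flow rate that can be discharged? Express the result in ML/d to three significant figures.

Mass balance at complete mixing: C_std·(Q_w + Q_r) = Q_w·C_e + Q_r·C_b.
Rearranging, Q_w = Q_r·(C_std − C_b)/(C_e − C_std) = 28.6·(1.6 − 0.1) / (6.55 − 1.6) = 8.667 m³/s.
= 748.8 ML/d.

749 ML/d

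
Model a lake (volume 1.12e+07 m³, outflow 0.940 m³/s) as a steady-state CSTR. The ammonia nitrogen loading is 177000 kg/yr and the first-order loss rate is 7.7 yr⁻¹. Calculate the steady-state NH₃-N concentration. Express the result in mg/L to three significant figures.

1.53 mg/L

Outflow Q = 0.940 m³/s × 3.156e+07 s/yr = 2.966e+07 m³/yr.
Steady-state CSTR mass balance: W = Q·C + k·V·C, so C = W/(Q + kV).
Q + kV = 2.966e+07 + 7.7·1.12e+07 = 1.159e+08 m³/yr.
C = 177000/1.159e+08 = 0.001527 kg/m³ = 1.527 mg/L.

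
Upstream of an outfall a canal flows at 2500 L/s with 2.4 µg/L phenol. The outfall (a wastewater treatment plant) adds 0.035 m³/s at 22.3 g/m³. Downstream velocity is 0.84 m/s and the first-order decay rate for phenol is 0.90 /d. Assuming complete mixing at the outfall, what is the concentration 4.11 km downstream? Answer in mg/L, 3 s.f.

0.295 mg/L

2500 L/s = 2.5 m³/s.
2.4 µg/L = 0.0024 mg/L.
After complete mixing, C₀ = (0.035·22.3 + 2.5·0.0024) / 2.535 = 0.3103 mg/L.
Travel time t = 4110 m / 0.84 m/s = 4893 s = 0.05663 d.
C = 0.3103·exp(−0.90·0.05663) = 0.3103·0.9503 = 0.2948 mg/L.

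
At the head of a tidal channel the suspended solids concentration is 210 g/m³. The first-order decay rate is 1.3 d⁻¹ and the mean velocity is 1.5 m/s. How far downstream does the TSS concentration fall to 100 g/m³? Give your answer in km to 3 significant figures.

74.0 km

From C = C₀·e^(−kt), t = ln(C₀/C)/k = ln(210/100)/1.3 = 0.7419/1.3 = 0.5707 d.
Distance = v·t = 1.5 m/s × 4.931e+04 s = 7.397e+04 m = 73.97 km.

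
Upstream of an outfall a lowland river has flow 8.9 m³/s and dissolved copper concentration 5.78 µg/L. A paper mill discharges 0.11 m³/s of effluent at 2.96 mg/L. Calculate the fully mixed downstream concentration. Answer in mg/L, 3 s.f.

0.0418 mg/L

5.78 µg/L = 0.00578 mg/L.
Flow-weighted mixing gives C = (0.11·2.96 + 8.9·0.00578) / (0.11 + 8.9) = 0.377/9.01 = 0.04185 mg/L.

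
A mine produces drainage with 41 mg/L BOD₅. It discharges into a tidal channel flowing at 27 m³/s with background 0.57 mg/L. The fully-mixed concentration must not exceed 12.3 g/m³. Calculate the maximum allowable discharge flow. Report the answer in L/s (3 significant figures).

11000 L/s

Mass balance at complete mixing: C_std·(Q_w + Q_r) = Q_w·C_e + Q_r·C_b.
Rearranging, Q_w = Q_r·(C_std − C_b)/(C_e − C_std) = 27·(12.3 − 0.57) / (41 − 12.3) = 11.04 m³/s.
= 1.104e+04 L/s.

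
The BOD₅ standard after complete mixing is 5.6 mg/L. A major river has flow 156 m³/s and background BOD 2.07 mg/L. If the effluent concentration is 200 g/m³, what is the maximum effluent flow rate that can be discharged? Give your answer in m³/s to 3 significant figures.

Mass balance at complete mixing: C_std·(Q_w + Q_r) = Q_w·C_e + Q_r·C_b.
Rearranging, Q_w = Q_r·(C_std − C_b)/(C_e − C_std) = 156·(5.6 − 2.07) / (200 − 5.6) = 2.833 m³/s.

2.83 m³/s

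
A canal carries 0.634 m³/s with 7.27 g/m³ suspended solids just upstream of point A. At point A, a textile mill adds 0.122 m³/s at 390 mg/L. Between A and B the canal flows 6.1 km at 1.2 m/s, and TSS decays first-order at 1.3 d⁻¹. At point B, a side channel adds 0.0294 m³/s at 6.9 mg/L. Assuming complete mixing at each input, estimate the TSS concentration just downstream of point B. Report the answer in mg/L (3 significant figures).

After input A: C = (0.634·7.27 + 0.122·390) / 0.756 = 69.03 mg/L.
Over the 6.1 km reach to input B (t = 5083 s = 0.05883 d), decay gives C = 69.03·exp(−1.3·0.05883) = 63.95 mg/L.
After input B: C = (0.756·63.95 + 0.0294·6.9) / 0.7854 = 61.81 mg/L.

61.8 mg/L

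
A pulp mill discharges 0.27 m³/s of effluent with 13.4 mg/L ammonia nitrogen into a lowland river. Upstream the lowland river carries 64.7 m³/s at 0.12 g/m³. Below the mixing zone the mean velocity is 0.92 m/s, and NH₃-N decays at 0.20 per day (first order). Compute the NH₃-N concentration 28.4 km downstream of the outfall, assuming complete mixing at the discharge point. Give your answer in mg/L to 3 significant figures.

After complete mixing, C₀ = (0.27·13.4 + 64.7·0.12) / 64.97 = 0.1752 mg/L.
Travel time t = 2.84e+04 m / 0.92 m/s = 3.087e+04 s = 0.3573 d.
C = 0.1752·exp(−0.20·0.3573) = 0.1752·0.931 = 0.1631 mg/L.

0.163 mg/L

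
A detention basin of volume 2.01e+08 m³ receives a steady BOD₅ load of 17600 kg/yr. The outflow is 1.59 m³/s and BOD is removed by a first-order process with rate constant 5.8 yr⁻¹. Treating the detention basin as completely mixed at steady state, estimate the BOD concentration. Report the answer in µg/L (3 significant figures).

Outflow Q = 1.59 m³/s × 3.156e+07 s/yr = 5.018e+07 m³/yr.
Steady-state CSTR mass balance: W = Q·C + k·V·C, so C = W/(Q + kV).
Q + kV = 5.018e+07 + 5.8·2.01e+08 = 1.216e+09 m³/yr.
C = 17600/1.216e+09 = 1.447e-05 kg/m³ = 0.01447 mg/L = 14.47 µg/L.

14.5 µg/L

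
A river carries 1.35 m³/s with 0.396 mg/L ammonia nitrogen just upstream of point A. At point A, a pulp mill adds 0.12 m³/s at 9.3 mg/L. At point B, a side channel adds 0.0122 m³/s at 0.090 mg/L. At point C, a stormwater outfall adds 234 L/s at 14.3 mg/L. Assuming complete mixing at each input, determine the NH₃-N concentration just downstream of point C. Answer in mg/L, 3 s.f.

2.91 mg/L

After input A: C = (1.35·0.396 + 0.12·9.3) / 1.47 = 1.123 mg/L.
After input B: C = (1.47·1.123 + 0.0122·0.09) / 1.482 = 1.114 mg/L.
234 L/s = 0.234 m³/s.
After input C: C = (1.482·1.114 + 0.234·14.3) / 1.716 = 2.912 mg/L.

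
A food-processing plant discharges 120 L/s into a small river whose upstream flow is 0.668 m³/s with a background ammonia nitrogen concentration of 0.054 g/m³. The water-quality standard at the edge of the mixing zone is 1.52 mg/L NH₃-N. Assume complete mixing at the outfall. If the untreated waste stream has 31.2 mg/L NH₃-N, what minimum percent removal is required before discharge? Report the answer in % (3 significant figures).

120 L/s = 0.12 m³/s.
Mass balance: 1.52·0.788 = 0.12·Cₑ + 0.668·0.054.
Cₑ = (1.198 − 0.03607) / 0.12 = 9.681 mg/L.
Required removal = 1 − 9.681/31.2 = 68.97 %.

69.0 %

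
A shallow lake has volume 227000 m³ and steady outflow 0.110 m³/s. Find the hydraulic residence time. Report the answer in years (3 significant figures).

0.0654 yr

Q = 0.110 m³/s × 3.156e+07 s/yr = 3.471e+06 m³/yr.
Hydraulic residence time τ = V/Q = 227000/3.471e+06 = 0.06539 yr.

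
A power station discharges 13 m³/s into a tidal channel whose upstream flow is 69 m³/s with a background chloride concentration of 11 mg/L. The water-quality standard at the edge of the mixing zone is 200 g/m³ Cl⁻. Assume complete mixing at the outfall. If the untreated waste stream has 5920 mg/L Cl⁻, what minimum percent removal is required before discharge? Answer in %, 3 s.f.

79.7 %

Mass balance: 200·82 = 13·Cₑ + 69·11.
Cₑ = (1.64e+04 − 759) / 13 = 1203 mg/L.
Required removal = 1 − 1203/5920 = 79.68 %.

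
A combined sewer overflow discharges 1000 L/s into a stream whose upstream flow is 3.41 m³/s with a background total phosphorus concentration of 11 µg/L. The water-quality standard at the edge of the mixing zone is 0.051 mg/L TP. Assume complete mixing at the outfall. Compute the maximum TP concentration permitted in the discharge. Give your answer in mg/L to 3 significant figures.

1000 L/s = 1 m³/s.
11 µg/L = 0.011 mg/L.
Mass balance: 0.051·4.41 = 1·Cₑ + 3.41·0.011.
Cₑ = (0.2249 − 0.03751) / 1 = 0.1874 mg/L.

0.187 mg/L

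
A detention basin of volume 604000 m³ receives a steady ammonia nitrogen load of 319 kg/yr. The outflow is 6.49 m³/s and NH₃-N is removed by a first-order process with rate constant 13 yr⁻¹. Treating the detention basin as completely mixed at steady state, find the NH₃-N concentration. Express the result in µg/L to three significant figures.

Outflow Q = 6.49 m³/s × 3.156e+07 s/yr = 2.048e+08 m³/yr.
Steady-state CSTR mass balance: W = Q·C + k·V·C, so C = W/(Q + kV).
Q + kV = 2.048e+08 + 13·604000 = 2.127e+08 m³/yr.
C = 319/2.127e+08 = 1.5e-06 kg/m³ = 0.0015 mg/L = 1.5 µg/L.

1.50 µg/L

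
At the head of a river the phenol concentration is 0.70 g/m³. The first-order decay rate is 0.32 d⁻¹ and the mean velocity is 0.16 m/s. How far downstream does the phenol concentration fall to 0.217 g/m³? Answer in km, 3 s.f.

50.6 km

From C = C₀·e^(−kt), t = ln(C₀/C)/k = ln(0.70/0.217)/0.32 = 1.171/0.32 = 3.66 d.
Distance = v·t = 0.16 m/s × 3.162e+05 s = 5.06e+04 m = 50.6 km.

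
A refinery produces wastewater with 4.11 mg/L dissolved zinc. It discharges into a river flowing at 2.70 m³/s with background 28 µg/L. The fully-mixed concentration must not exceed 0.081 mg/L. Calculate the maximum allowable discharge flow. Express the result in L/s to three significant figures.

28 µg/L = 0.028 mg/L.
Mass balance at complete mixing: C_std·(Q_w + Q_r) = Q_w·C_e + Q_r·C_b.
Rearranging, Q_w = Q_r·(C_std − C_b)/(C_e − C_std) = 2.70·(0.081 − 0.028) / (4.11 − 0.081) = 0.03552 m³/s.
= 35.52 L/s.

35.5 L/s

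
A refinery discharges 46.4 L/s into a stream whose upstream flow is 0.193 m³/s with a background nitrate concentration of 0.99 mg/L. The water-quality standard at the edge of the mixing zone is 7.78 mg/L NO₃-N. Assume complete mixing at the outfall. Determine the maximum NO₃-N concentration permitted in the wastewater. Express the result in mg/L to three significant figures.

36.0 mg/L

46.4 L/s = 0.0464 m³/s.
Mass balance: 7.78·0.2394 = 0.0464·Cₑ + 0.193·0.99.
Cₑ = (1.863 − 0.1911) / 0.0464 = 36.02 mg/L.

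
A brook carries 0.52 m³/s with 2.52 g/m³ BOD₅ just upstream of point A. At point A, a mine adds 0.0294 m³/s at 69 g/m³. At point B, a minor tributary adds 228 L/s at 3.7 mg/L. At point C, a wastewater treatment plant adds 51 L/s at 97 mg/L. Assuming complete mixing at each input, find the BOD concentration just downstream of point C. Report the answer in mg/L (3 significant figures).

11.0 mg/L

After input A: C = (0.52·2.52 + 0.0294·69) / 0.5494 = 6.078 mg/L.
228 L/s = 0.228 m³/s.
After input B: C = (0.5494·6.078 + 0.228·3.7) / 0.7774 = 5.38 mg/L.
51 L/s = 0.051 m³/s.
After input C: C = (0.7774·5.38 + 0.051·97) / 0.8284 = 11.02 mg/L.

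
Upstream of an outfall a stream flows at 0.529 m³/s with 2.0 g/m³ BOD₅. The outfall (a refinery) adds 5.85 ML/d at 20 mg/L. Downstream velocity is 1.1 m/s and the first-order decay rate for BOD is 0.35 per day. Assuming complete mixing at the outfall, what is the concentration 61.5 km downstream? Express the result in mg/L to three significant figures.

5.85 ML/d = 0.06771 m³/s.
After complete mixing, C₀ = (0.06771·20 + 0.529·2) / 0.5967 = 4.042 mg/L.
Travel time t = 6.15e+04 m / 1.1 m/s = 5.591e+04 s = 0.6471 d.
C = 4.042·exp(−0.35·0.6471) = 4.042·0.7973 = 3.223 mg/L.

3.22 mg/L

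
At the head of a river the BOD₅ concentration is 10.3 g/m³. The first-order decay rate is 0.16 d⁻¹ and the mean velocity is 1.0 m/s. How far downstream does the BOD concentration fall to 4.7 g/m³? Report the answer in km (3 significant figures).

From C = C₀·e^(−kt), t = ln(C₀/C)/k = ln(10.3/4.7)/0.16 = 0.7846/0.16 = 4.904 d.
Distance = v·t = 1.0 m/s × 4.237e+05 s = 4.237e+05 m = 423.7 km.

424 km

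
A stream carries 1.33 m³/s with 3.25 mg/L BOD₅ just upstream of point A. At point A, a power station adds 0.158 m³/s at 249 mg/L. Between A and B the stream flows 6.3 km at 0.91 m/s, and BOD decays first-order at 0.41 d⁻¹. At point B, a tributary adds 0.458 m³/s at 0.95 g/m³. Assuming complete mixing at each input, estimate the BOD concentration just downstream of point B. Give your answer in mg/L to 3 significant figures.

After input A: C = (1.33·3.25 + 0.158·249) / 1.488 = 29.34 mg/L.
Over the 6.3 km reach to input B (t = 6923 s = 0.08013 d), decay gives C = 29.34·exp(−0.41·0.08013) = 28.4 mg/L.
After input B: C = (1.488·28.4 + 0.458·0.95) / 1.946 = 21.94 mg/L.

21.9 mg/L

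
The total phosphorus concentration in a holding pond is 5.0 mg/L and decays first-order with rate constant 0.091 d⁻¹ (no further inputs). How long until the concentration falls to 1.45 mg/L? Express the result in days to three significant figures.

13.6 d

t = ln(C₀/C)/k = ln(5.0/1.45)/0.091 = 1.238/0.091 = 13.6 d.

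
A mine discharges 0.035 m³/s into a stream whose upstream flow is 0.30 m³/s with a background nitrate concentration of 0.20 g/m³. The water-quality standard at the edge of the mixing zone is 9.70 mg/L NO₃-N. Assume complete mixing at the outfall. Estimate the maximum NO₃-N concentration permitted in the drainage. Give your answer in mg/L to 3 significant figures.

Mass balance: 9.7·0.335 = 0.035·Cₑ + 0.3·0.2.
Cₑ = (3.249 − 0.06) / 0.035 = 91.13 mg/L.

91.1 mg/L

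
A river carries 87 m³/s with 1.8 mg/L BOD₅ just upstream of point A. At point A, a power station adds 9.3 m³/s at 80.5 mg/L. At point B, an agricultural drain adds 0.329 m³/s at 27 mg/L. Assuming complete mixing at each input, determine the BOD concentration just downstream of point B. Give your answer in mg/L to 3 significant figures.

9.46 mg/L

After input A: C = (87·1.8 + 9.3·80.5) / 96.3 = 9.4 mg/L.
After input B: C = (96.3·9.4 + 0.329·27) / 96.63 = 9.46 mg/L.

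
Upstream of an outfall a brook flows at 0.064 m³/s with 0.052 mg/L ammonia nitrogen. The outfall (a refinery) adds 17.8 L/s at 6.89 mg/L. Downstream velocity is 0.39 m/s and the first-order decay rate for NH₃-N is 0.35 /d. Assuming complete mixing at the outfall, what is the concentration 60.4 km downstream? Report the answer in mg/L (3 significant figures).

0.822 mg/L

17.8 L/s = 0.0178 m³/s.
After complete mixing, C₀ = (0.0178·6.89 + 0.064·0.052) / 0.0818 = 1.54 mg/L.
Travel time t = 6.04e+04 m / 0.39 m/s = 1.549e+05 s = 1.792 d.
C = 1.54·exp(−0.35·1.792) = 1.54·0.534 = 0.8223 mg/L.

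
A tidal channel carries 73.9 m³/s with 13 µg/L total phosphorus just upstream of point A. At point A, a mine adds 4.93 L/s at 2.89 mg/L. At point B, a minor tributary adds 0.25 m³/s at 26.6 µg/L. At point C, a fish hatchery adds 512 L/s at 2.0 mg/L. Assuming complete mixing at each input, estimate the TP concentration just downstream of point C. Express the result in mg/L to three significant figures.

13 µg/L = 0.013 mg/L.
4.93 L/s = 0.00493 m³/s.
After input A: C = (73.9·0.013 + 0.00493·2.89) / 73.9 = 0.01319 mg/L.
26.6 µg/L = 0.0266 mg/L.
After input B: C = (73.9·0.01319 + 0.25·0.0266) / 74.15 = 0.01324 mg/L.
512 L/s = 0.512 m³/s.
After input C: C = (74.15·0.01324 + 0.512·2) / 74.67 = 0.02686 mg/L.

0.0269 mg/L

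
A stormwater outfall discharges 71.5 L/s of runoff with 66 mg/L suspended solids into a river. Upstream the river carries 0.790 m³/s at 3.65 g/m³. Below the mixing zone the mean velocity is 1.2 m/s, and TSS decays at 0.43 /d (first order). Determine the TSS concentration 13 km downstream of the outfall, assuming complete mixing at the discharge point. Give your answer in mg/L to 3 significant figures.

71.5 L/s = 0.0715 m³/s.
After complete mixing, C₀ = (0.0715·66 + 0.79·3.65) / 0.8615 = 8.825 mg/L.
Travel time t = 1.3e+04 m / 1.2 m/s = 1.083e+04 s = 0.1254 d.
C = 8.825·exp(−0.43·0.1254) = 8.825·0.9475 = 8.362 mg/L.

8.36 mg/L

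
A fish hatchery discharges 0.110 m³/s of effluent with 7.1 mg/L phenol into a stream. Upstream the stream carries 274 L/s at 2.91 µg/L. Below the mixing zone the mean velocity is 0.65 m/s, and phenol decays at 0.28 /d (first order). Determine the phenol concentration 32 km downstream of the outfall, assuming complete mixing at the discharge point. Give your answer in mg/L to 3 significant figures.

274 L/s = 0.274 m³/s.
2.91 µg/L = 0.00291 mg/L.
After complete mixing, C₀ = (0.11·7.1 + 0.274·0.00291) / 0.384 = 2.036 mg/L.
Travel time t = 3.2e+04 m / 0.65 m/s = 4.923e+04 s = 0.5698 d.
C = 2.036·exp(−0.28·0.5698) = 2.036·0.8525 = 1.736 mg/L.

1.74 mg/L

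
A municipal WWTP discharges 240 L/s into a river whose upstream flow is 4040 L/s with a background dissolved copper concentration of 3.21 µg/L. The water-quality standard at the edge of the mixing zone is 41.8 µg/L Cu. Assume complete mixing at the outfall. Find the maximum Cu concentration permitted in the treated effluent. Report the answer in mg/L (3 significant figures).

0.691 mg/L

240 L/s = 0.24 m³/s.
4040 L/s = 4.04 m³/s.
3.21 µg/L = 0.00321 mg/L.
41.8 µg/L = 0.0418 mg/L.
Mass balance: 0.0418·4.28 = 0.24·Cₑ + 4.04·0.00321.
Cₑ = (0.1789 − 0.01297) / 0.24 = 0.6914 mg/L.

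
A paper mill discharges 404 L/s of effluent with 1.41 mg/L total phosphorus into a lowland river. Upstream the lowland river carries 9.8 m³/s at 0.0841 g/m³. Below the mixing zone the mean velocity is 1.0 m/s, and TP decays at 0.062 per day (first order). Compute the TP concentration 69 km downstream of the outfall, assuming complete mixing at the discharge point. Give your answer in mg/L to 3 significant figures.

0.130 mg/L

404 L/s = 0.404 m³/s.
After complete mixing, C₀ = (0.404·1.41 + 9.8·0.0841) / 10.2 = 0.1366 mg/L.
Travel time t = 6.9e+04 m / 1.0 m/s = 6.9e+04 s = 0.7986 d.
C = 0.1366·exp(−0.062·0.7986) = 0.1366·0.9517 = 0.13 mg/L.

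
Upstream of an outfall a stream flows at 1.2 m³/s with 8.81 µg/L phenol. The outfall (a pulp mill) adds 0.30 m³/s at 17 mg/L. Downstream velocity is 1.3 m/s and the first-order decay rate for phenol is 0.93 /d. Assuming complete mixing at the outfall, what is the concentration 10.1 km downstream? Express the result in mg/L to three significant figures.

8.81 µg/L = 0.00881 mg/L.
After complete mixing, C₀ = (0.3·17 + 1.2·0.00881) / 1.5 = 3.407 mg/L.
Travel time t = 1.01e+04 m / 1.3 m/s = 7769 s = 0.08992 d.
C = 3.407·exp(−0.93·0.08992) = 3.407·0.9198 = 3.134 mg/L.

3.13 mg/L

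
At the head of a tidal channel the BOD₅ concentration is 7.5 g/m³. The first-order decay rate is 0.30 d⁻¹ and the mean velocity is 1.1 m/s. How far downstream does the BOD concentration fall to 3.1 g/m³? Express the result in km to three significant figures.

280 km

From C = C₀·e^(−kt), t = ln(C₀/C)/k = ln(7.5/3.1)/0.30 = 0.8835/0.30 = 2.945 d.
Distance = v·t = 1.1 m/s × 2.544e+05 s = 2.799e+05 m = 279.9 km.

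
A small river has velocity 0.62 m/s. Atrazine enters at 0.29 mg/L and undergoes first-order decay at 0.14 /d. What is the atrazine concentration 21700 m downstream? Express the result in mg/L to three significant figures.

0.274 mg/L

Travel time t = 21700 m / 0.62 m/s = 2.17e+04/0.62 = 3.5e+04 s = 0.4051 d.
First-order decay: C = 0.29·exp(−0.14·0.4051) = 0.29·0.9449 = 0.274 mg/L.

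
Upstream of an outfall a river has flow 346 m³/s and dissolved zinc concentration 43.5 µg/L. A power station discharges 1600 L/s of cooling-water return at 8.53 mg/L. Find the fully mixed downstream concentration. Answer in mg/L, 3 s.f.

0.0826 mg/L

1600 L/s = 1.6 m³/s.
43.5 µg/L = 0.0435 mg/L.
By mass balance at complete mixing, C = (1.6·8.53 + 346·0.0435) / (1.6 + 346) = 28.7/347.6 = 0.08256 mg/L.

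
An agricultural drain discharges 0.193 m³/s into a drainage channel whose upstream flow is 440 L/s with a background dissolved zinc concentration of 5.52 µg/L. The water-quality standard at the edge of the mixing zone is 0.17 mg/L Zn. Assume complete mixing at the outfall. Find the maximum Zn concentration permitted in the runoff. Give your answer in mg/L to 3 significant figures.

440 L/s = 0.44 m³/s.
5.52 µg/L = 0.00552 mg/L.
Mass balance: 0.17·0.633 = 0.193·Cₑ + 0.44·0.00552.
Cₑ = (0.1076 − 0.002429) / 0.193 = 0.545 mg/L.

0.545 mg/L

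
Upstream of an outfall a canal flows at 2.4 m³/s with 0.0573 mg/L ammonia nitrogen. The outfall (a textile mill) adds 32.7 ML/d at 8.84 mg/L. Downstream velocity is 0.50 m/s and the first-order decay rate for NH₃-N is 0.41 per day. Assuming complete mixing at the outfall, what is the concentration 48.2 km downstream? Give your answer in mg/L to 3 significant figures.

32.7 ML/d = 0.3785 m³/s.
After complete mixing, C₀ = (0.3785·8.84 + 2.4·0.0573) / 2.778 = 1.254 mg/L.
Travel time t = 4.82e+04 m / 0.50 m/s = 9.64e+04 s = 1.116 d.
C = 1.254·exp(−0.41·1.116) = 1.254·0.6329 = 0.7934 mg/L.

0.793 mg/L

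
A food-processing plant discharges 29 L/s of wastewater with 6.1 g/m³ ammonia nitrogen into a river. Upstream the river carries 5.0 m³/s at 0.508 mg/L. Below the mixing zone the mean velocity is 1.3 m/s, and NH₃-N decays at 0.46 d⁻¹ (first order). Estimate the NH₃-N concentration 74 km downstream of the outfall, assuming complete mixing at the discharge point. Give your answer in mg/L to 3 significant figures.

29 L/s = 0.029 m³/s.
After complete mixing, C₀ = (0.029·6.1 + 5·0.508) / 5.029 = 0.5402 mg/L.
Travel time t = 7.4e+04 m / 1.3 m/s = 5.692e+04 s = 0.6588 d.
C = 0.5402·exp(−0.46·0.6588) = 0.5402·0.7386 = 0.399 mg/L.

0.399 mg/L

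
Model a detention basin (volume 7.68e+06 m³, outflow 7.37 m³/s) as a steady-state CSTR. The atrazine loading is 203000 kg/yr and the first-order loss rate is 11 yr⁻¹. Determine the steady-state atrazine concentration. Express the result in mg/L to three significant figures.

0.640 mg/L

Outflow Q = 7.37 m³/s × 3.156e+07 s/yr = 2.326e+08 m³/yr.
Steady-state CSTR mass balance: W = Q·C + k·V·C, so C = W/(Q + kV).
Q + kV = 2.326e+08 + 11·7.68e+06 = 3.171e+08 m³/yr.
C = 203000/3.171e+08 = 0.0006403 kg/m³ = 0.6403 mg/L.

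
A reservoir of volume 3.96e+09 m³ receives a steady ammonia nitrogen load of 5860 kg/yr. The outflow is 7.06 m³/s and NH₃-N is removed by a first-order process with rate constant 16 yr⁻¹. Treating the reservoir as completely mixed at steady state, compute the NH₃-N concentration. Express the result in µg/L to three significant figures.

0.0922 µg/L

Outflow Q = 7.06 m³/s × 3.156e+07 s/yr = 2.228e+08 m³/yr.
Steady-state CSTR mass balance: W = Q·C + k·V·C, so C = W/(Q + kV).
Q + kV = 2.228e+08 + 16·3.96e+09 = 6.358e+10 m³/yr.
C = 5860/6.358e+10 = 9.216e-08 kg/m³ = 9.216e-05 mg/L = 0.09216 µg/L.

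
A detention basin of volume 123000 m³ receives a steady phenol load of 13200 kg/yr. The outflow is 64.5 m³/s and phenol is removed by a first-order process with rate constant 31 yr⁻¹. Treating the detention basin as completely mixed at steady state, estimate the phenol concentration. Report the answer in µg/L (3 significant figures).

Outflow Q = 64.5 m³/s × 3.156e+07 s/yr = 2.035e+09 m³/yr.
Steady-state CSTR mass balance: W = Q·C + k·V·C, so C = W/(Q + kV).
Q + kV = 2.035e+09 + 31·123000 = 2.039e+09 m³/yr.
C = 13200/2.039e+09 = 6.473e-06 kg/m³ = 0.006473 mg/L = 6.473 µg/L.

6.47 µg/L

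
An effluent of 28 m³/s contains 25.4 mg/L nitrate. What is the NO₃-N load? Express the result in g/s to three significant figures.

711 g/s

Mass flux = Q·C = 28 m³/s × 25.4 g/m³ = 711.2 g/s.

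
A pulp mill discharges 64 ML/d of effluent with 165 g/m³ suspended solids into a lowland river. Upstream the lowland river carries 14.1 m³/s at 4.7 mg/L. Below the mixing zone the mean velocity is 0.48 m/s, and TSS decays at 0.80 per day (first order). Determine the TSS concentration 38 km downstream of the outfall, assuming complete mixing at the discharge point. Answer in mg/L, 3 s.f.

64 ML/d = 0.7407 m³/s.
After complete mixing, C₀ = (0.7407·165 + 14.1·4.7) / 14.84 = 12.7 mg/L.
Travel time t = 3.8e+04 m / 0.48 m/s = 7.917e+04 s = 0.9163 d.
C = 12.7·exp(−0.80·0.9163) = 12.7·0.4805 = 6.102 mg/L.

6.10 mg/L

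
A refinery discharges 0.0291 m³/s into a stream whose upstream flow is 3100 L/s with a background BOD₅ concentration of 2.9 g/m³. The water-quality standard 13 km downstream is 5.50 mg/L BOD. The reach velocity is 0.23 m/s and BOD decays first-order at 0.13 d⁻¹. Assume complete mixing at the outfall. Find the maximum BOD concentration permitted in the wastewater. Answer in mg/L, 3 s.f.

335 mg/L

3100 L/s = 3.1 m³/s.
Travel time to the compliance point: t = 1.3e+04/0.23 = 5.652e+04 s = 0.6542 d; decay factor exp(−0.13·0.6542) = 0.9185.
So the concentration just after mixing may be at most 5.5/0.9185 = 5.988 mg/L.
Mass balance: 5.988·3.129 = 0.0291·Cₑ + 3.1·2.9.
Cₑ = (18.74 − 8.99) / 0.0291 = 335 mg/L.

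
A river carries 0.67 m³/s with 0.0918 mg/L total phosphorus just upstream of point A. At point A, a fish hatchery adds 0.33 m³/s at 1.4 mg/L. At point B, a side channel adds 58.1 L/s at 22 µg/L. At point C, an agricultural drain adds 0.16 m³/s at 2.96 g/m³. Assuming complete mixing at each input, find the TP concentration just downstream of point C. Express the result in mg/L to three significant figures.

After input A: C = (0.67·0.0918 + 0.33·1.4) / 1 = 0.5235 mg/L.
58.1 L/s = 0.0581 m³/s.
22 µg/L = 0.022 mg/L.
After input B: C = (1·0.5235 + 0.0581·0.022) / 1.058 = 0.496 mg/L.
After input C: C = (1.058·0.496 + 0.16·2.96) / 1.218 = 0.8196 mg/L.

0.820 mg/L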